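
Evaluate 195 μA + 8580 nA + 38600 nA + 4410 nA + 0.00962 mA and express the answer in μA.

256.21 μA

In μA:
  195 μA → 195
  8580 nA = 8580 × 10⁻³ μA = 8.58
  38600 nA = 38600 × 10⁻³ μA = 38.6
  4410 nA = 4410 × 10⁻³ μA = 4.41
  0.00962 mA = 0.00962 × 10³ μA = 9.62
Sum: 195 + 8.58 + 38.6 + 4.41 + 9.62 = 256.21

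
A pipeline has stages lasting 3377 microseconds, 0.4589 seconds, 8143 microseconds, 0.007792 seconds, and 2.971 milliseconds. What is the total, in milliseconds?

481.183 milliseconds

In milliseconds:
  3377 microseconds = 3377e-3 milliseconds = 3.377
  0.4589 seconds = 0.4589e3 milliseconds = 458.9
  8143 microseconds = 8143e-3 milliseconds = 8.143
  0.007792 seconds = 0.007792e3 milliseconds = 7.792
  2.971 milliseconds → 2.971
Sum: 3.377 + 458.9 + 8.143 + 7.792 + 2.971 = 481.183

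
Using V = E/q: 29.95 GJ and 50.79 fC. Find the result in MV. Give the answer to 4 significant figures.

(29.95e9) / (50.79e-15) = 0.589683e24 V

589700000000000000 MV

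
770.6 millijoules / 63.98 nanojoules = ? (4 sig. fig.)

(770.6e-3) / (63.98e-9) = 12.044e6

12040000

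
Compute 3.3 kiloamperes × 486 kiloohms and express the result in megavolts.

1603.8 megavolts

3.3e3 × 486e3 = 1603.8e6 V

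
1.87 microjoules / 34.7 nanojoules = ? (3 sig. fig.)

(1.87 × 10⁻⁶) / (34.7 × 10⁻⁹) = 0.05389 × 10³

53.9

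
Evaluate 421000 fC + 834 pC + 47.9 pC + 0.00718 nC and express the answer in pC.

In pC:
  421000 fC = 421000 × 10^-3 pC = 421
  834 pC → 834
  47.9 pC → 47.9
  0.00718 nC = 0.00718 × 10^3 pC = 7.18
Sum: 421 + 834 + 47.9 + 7.18 = 1310.08

1310.08 pC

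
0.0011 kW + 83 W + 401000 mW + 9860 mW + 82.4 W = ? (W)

In W:
  0.0011 kW = 0.0011 × 10^3 W = 1.1
  83 W → 83
  401000 mW = 401000 × 10^-3 W = 401
  9860 mW = 9860 × 10^-3 W = 9.86
  82.4 W → 82.4
Sum: 1.1 + 83 + 401 + 9.86 + 82.4 = 577.36

577.36 W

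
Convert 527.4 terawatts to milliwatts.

tera = 1e12, milli = 1e-3; factor is 1e15.
527.4 × 1e15 = 527400000000000000

527400000000000000 milliwatts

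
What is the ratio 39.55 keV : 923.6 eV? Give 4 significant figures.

42.82

(39.55e3) / (923.6) = 0.042822e3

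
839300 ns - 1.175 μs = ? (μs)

838.125 μs

In μs:
  839300 ns = 839300e-3 μs = 839.3
  1.175 μs → 1.175
Difference: 839.3 - 1.175 = 838.125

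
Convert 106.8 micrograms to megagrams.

0.0000000001068 megagrams

micro = 1e-6, mega = 1e6; factor is 1e-12.
106.8 × 1e-12 = 0.0000000001068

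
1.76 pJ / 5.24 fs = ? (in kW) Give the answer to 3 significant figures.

0.336 kW

(1.76 × 10⁻¹²) / (5.24 × 10⁻¹⁵) = 0.33588 × 10³ W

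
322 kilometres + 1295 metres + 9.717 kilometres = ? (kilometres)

In kilometres:
  322 kilometres → 322
  1295 metres = 1295 × 10^-3 kilometres = 1.295
  9.717 kilometres → 9.717
Sum: 322 + 1.295 + 9.717 = 333.012

333.012 kilometres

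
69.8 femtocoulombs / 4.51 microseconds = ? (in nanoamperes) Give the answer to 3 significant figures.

15.5 nanoamperes

(69.8e-15) / (4.51e-6) = 15.477e-9 A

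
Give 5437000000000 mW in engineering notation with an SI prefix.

= 5.437 × 10⁹ W; 10⁹ is giga.

5.437 GW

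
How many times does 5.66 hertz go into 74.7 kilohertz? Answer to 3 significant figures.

13200

(74.7e3) / (5.66) = 13.2e3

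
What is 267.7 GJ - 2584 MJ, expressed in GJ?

265.116 GJ

In GJ:
  267.7 GJ → 267.7
  2584 MJ = 2584e-3 GJ = 2.584
Difference: 267.7 - 2.584 = 265.116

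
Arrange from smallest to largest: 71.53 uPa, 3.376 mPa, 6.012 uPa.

71.53 uPa = 0.00007153 Pa
3.376 mPa = 0.003376 Pa
6.012 uPa = 0.000006012 Pa

6.012 uPa < 71.53 uPa < 3.376 mPa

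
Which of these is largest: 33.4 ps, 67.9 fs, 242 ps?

33.4 ps = 0.0000000000334 s
67.9 fs = 0.0000000000000679 s
242 ps = 0.000000000242 s

242 ps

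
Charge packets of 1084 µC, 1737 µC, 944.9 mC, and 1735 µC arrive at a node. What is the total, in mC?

949.456 mC

In mC:
  1084 µC = 1084e-3 mC = 1.084
  1737 µC = 1737e-3 mC = 1.737
  944.9 mC → 944.9
  1735 µC = 1735e-3 mC = 1.735
Sum: 1.084 + 1.737 + 944.9 + 1.735 = 949.456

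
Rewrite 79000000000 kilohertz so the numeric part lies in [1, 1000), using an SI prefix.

= 79 × 10¹² hertz; 10¹² is tera.

79 terahertz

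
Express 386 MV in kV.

mega = 1e6, kilo = 1e3; factor is 1e3.
386 × 1e3 = 386000

386000 kV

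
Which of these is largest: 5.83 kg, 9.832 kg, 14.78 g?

9.832 kg

5.83 kg = 5830 g
9.832 kg = 9832 g
14.78 g = 14.78 g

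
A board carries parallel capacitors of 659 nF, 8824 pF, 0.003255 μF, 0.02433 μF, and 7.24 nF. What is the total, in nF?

In nF:
  659 nF → 659
  8824 pF = 8824 × 10⁻³ nF = 8.824
  0.003255 μF = 0.003255 × 10³ nF = 3.255
  0.02433 μF = 0.02433 × 10³ nF = 24.33
  7.24 nF → 7.24
Sum: 659 + 8.824 + 3.255 + 24.33 + 7.24 = 702.649

702.649 nF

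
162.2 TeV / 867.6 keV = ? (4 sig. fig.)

(162.2 × 10^12) / (867.6 × 10^3) = 0.18695 × 10^9

187000000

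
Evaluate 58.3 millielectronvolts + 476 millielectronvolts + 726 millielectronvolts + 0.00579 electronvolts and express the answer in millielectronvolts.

In millielectronvolts:
  58.3 millielectronvolts → 58.3
  476 millielectronvolts → 476
  726 millielectronvolts → 726
  0.00579 electronvolts = 0.00579e3 millielectronvolts = 5.79
Sum: 58.3 + 476 + 726 + 5.79 = 1266.09

1266.09 millielectronvolts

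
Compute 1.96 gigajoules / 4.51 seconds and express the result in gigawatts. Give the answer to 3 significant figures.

(1.96e9) / (4.51) = 0.43459e9 W

0.435 gigawatts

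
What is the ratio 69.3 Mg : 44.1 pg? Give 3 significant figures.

1570000000000000000

(69.3 × 10⁶) / (44.1 × 10⁻¹²) = 1.571 × 10¹⁸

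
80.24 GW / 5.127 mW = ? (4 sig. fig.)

(80.24e9) / (5.127e-3) = 15.65e12

15650000000000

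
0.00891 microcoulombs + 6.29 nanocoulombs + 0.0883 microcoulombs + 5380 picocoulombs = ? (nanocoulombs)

108.88 nanocoulombs

In nanocoulombs:
  0.00891 microcoulombs = 0.00891 × 10³ nanocoulombs = 8.91
  6.29 nanocoulombs → 6.29
  0.0883 microcoulombs = 0.0883 × 10³ nanocoulombs = 88.3
  5380 picocoulombs = 5380 × 10⁻³ nanocoulombs = 5.38
Sum: 8.91 + 6.29 + 88.3 + 5.38 = 108.88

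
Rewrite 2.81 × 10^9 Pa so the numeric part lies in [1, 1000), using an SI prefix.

2.81 GPa

= 2.81 × 10^9 Pa; 10^9 is giga.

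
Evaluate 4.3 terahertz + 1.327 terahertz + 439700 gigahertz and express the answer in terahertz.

In terahertz:
  4.3 terahertz → 4.3
  1.327 terahertz → 1.327
  439700 gigahertz = 439700e-3 terahertz = 439.7
Sum: 4.3 + 1.327 + 439.7 = 445.327

445.327 terahertz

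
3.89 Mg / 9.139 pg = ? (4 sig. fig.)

425600000000000000

(3.89 × 10^6) / (9.139 × 10^-12) = 0.42565 × 10^18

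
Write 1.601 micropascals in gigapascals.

0.000000000000001601 gigapascals

micro = 10⁻⁶, giga = 10⁹; factor is 10⁻¹⁵.
1.601 × 10⁻¹⁵ = 0.000000000000001601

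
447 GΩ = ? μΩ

447000000000000000 μΩ

giga = 1e9, micro = 1e-6; factor is 1e15.
447 × 1e15 = 447000000000000000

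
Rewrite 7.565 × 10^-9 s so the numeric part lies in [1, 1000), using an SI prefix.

= 7.565 × 10^-9 s; 10^-9 is nano.

7.565 ns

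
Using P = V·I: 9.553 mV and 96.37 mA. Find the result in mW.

9.553 × 10^-3 × 96.37 × 10^-3 = 920.62261 × 10^-6 W

0.92062261 mW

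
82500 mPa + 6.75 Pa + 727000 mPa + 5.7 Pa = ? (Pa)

In Pa:
  82500 mPa = 82500e-3 Pa = 82.5
  6.75 Pa → 6.75
  727000 mPa = 727000e-3 Pa = 727
  5.7 Pa → 5.7
Sum: 82.5 + 6.75 + 727 + 5.7 = 821.95

821.95 Pa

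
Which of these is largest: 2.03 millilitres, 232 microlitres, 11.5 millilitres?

2.03 millilitres = 0.00203 litres
232 microlitres = 0.000232 litres
11.5 millilitres = 0.0115 litres

11.5 millilitres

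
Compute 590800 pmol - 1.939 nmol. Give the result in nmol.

588.861 nmol

In nmol:
  590800 pmol = 590800e-3 nmol = 590.8
  1.939 nmol → 1.939
Difference: 590.8 - 1.939 = 588.861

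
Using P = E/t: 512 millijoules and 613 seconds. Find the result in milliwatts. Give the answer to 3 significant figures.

0.835 milliwatts

(512 × 10^-3) / (613) = 0.83524 × 10^-3 W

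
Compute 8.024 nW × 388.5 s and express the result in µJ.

3.117324 µJ

8.024 × 10^-9 × 388.5 = 3117.324 × 10^-9 J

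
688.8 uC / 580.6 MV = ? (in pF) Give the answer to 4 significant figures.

1.186 pF

(688.8 × 10⁻⁶) / (580.6 × 10⁶) = 1.18636 × 10⁻¹² F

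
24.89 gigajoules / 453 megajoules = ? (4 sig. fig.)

(24.89 × 10^9) / (453 × 10^6) = 0.054945 × 10^3

54.94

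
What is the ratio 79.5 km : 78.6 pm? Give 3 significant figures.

1010000000000000

(79.5 × 10³) / (78.6 × 10⁻¹²) = 1.011 × 10¹⁵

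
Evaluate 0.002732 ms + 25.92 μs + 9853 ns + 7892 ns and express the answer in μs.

In μs:
  0.002732 ms = 0.002732 × 10³ μs = 2.732
  25.92 μs → 25.92
  9853 ns = 9853 × 10⁻³ μs = 9.853
  7892 ns = 7892 × 10⁻³ μs = 7.892
Sum: 2.732 + 25.92 + 9.853 + 7.892 = 46.397

46.397 μs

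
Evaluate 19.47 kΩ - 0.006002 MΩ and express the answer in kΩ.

13.468 kΩ

In kΩ:
  19.47 kΩ → 19.47
  0.006002 MΩ = 0.006002 × 10^3 kΩ = 6.002
Difference: 19.47 - 6.002 = 13.468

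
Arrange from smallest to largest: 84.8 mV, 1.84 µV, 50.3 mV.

84.8 mV = 0.0848 V
1.84 µV = 0.00000184 V
50.3 mV = 0.0503 V

1.84 µV < 50.3 mV < 84.8 mV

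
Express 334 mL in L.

0.334 L

milli = 10⁻³, (no prefix) = 10⁰; factor is 10⁻³.
334 × 10⁻³ = 0.334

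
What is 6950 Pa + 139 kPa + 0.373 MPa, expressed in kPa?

518.95 kPa

In kPa:
  6950 Pa = 6950 × 10⁻³ kPa = 6.95
  139 kPa → 139
  0.373 MPa = 0.373 × 10³ kPa = 373
Sum: 6.95 + 139 + 373 = 518.95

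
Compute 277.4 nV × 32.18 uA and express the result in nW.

0.008926732 nW

277.4e-9 × 32.18e-6 = 8926.732e-15 W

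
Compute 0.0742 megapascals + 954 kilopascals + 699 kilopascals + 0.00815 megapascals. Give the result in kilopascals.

1735.35 kilopascals

In kilopascals:
  0.0742 megapascals = 0.0742e3 kilopascals = 74.2
  954 kilopascals → 954
  699 kilopascals → 699
  0.00815 megapascals = 0.00815e3 kilopascals = 8.15
Sum: 74.2 + 954 + 699 + 8.15 = 1735.35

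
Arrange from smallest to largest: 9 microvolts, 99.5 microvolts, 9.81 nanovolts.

9 microvolts = 0.000009 volts
99.5 microvolts = 0.0000995 volts
9.81 nanovolts = 0.00000000981 volts

9.81 nanovolts < 9 microvolts < 99.5 microvolts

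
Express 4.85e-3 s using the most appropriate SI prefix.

= 4.85e-3 s; 1e-3 is milli.

4.85 ms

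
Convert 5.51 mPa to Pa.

0.00551 Pa

milli = 10^-3, (no prefix) = 10^0; factor is 10^-3.
5.51 × 10^-3 = 0.00551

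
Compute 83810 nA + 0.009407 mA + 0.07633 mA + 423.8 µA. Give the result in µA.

593.347 µA

In µA:
  83810 nA = 83810 × 10^-3 µA = 83.81
  0.009407 mA = 0.009407 × 10^3 µA = 9.407
  0.07633 mA = 0.07633 × 10^3 µA = 76.33
  423.8 µA → 423.8
Sum: 83.81 + 9.407 + 76.33 + 423.8 = 593.347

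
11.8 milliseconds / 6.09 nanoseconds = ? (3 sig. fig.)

1940000

(11.8 × 10^-3) / (6.09 × 10^-9) = 1.938 × 10^6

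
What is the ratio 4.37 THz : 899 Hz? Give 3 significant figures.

4860000000

(4.37e12) / (899) = 0.004861e12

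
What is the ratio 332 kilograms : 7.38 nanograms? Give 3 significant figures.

45000000000000

(332 × 10^3) / (7.38 × 10^-9) = 44.99 × 10^12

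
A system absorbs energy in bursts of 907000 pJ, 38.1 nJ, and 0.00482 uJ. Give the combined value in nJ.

In nJ:
  907000 pJ = 907000 × 10⁻³ nJ = 907
  38.1 nJ → 38.1
  0.00482 uJ = 0.00482 × 10³ nJ = 4.82
Sum: 907 + 38.1 + 4.82 = 949.92

949.92 nJ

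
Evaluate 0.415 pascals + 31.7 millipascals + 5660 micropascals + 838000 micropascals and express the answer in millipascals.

1290.36 millipascals

In millipascals:
  0.415 pascals = 0.415 × 10³ millipascals = 415
  31.7 millipascals → 31.7
  5660 micropascals = 5660 × 10⁻³ millipascals = 5.66
  838000 micropascals = 838000 × 10⁻³ millipascals = 838
Sum: 415 + 31.7 + 5.66 + 838 = 1290.36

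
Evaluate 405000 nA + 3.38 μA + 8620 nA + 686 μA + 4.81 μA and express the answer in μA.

1107.81 μA

In μA:
  405000 nA = 405000 × 10⁻³ μA = 405
  3.38 μA → 3.38
  8620 nA = 8620 × 10⁻³ μA = 8.62
  686 μA → 686
  4.81 μA → 4.81
Sum: 405 + 3.38 + 8.62 + 686 + 4.81 = 1107.81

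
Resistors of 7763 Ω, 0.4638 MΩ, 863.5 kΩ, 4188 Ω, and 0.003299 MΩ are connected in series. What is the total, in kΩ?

1342.55 kΩ

In kΩ:
  7763 Ω = 7763 × 10⁻³ kΩ = 7.763
  0.4638 MΩ = 0.4638 × 10³ kΩ = 463.8
  863.5 kΩ → 863.5
  4188 Ω = 4188 × 10⁻³ kΩ = 4.188
  0.003299 MΩ = 0.003299 × 10³ kΩ = 3.299
Sum: 7.763 + 463.8 + 863.5 + 4.188 + 3.299 = 1342.55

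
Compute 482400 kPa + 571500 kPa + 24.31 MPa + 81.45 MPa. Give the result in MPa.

1159.66 MPa

In MPa:
  482400 kPa = 482400 × 10⁻³ MPa = 482.4
  571500 kPa = 571500 × 10⁻³ MPa = 571.5
  24.31 MPa → 24.31
  81.45 MPa → 81.45
Sum: 482.4 + 571.5 + 24.31 + 81.45 = 1159.66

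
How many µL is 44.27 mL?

44270 µL

milli = 10⁻³, micro = 10⁻⁶; factor is 10³.
44.27 × 10³ = 44270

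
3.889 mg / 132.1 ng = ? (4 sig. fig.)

(3.889 × 10⁻³) / (132.1 × 10⁻⁹) = 0.02944 × 10⁶

29440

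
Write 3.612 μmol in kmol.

0.000000003612 kmol

micro = 1e-6, kilo = 1e3; factor is 1e-9.
3.612 × 1e-9 = 0.000000003612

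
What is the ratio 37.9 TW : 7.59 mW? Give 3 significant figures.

4990000000000000

(37.9 × 10¹²) / (7.59 × 10⁻³) = 4.993 × 10¹⁵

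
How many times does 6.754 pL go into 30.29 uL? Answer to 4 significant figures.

4485000

(30.29e-6) / (6.754e-12) = 4.4847e6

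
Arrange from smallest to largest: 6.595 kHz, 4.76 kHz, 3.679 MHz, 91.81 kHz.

6.595 kHz = 6595 Hz
4.76 kHz = 4760 Hz
3.679 MHz = 3679000 Hz
91.81 kHz = 91810 Hz

4.76 kHz < 6.595 kHz < 91.81 kHz < 3.679 MHz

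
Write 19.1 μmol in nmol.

19100 nmol

micro = 10⁻⁶, nano = 10⁻⁹; factor is 10³.
19.1 × 10³ = 19100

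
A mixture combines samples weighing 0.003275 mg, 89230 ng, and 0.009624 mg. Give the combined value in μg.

102.129 μg

In μg:
  0.003275 mg = 0.003275 × 10^3 μg = 3.275
  89230 ng = 89230 × 10^-3 μg = 89.23
  0.009624 mg = 0.009624 × 10^3 μg = 9.624
Sum: 3.275 + 89.23 + 9.624 = 102.129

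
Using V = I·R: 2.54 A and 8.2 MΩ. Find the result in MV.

2.54 × 8.2 × 10^6 = 20.828 × 10^6 V

20.828 MV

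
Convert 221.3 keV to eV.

kilo = 10^3, (no prefix) = 10^0; factor is 10^3.
221.3 × 10^3 = 221300

221300 eV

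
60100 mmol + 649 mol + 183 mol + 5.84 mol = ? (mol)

In mol:
  60100 mmol = 60100e-3 mol = 60.1
  649 mol → 649
  183 mol → 183
  5.84 mol → 5.84
Sum: 60.1 + 649 + 183 + 5.84 = 897.94

897.94 mol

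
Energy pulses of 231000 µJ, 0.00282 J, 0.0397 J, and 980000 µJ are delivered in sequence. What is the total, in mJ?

1253.52 mJ

In mJ:
  231000 µJ = 231000 × 10⁻³ mJ = 231
  0.00282 J = 0.00282 × 10³ mJ = 2.82
  0.0397 J = 0.0397 × 10³ mJ = 39.7
  980000 µJ = 980000 × 10⁻³ mJ = 980
Sum: 231 + 2.82 + 39.7 + 980 = 1253.52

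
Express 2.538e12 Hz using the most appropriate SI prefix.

2.538 THz

= 2.538e12 Hz; 1e12 is tera.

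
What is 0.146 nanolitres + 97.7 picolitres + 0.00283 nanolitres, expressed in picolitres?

246.53 picolitres

In picolitres:
  0.146 nanolitres = 0.146 × 10^3 picolitres = 146
  97.7 picolitres → 97.7
  0.00283 nanolitres = 0.00283 × 10^3 picolitres = 2.83
Sum: 146 + 97.7 + 2.83 = 246.53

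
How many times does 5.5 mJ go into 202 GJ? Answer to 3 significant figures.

36700000000000

(202 × 10⁹) / (5.5 × 10⁻³) = 36.73 × 10¹²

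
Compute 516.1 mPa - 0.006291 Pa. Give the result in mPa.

509.809 mPa

In mPa:
  516.1 mPa → 516.1
  0.006291 Pa = 0.006291e3 mPa = 6.291
Difference: 516.1 - 6.291 = 509.809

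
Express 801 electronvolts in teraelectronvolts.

0.000000000801 teraelectronvolts

(no prefix) = 10⁰, tera = 10¹²; factor is 10⁻¹².
801 × 10⁻¹² = 0.000000000801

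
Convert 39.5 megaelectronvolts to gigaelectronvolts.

0.0395 gigaelectronvolts

mega = 10⁶, giga = 10⁹; factor is 10⁻³.
39.5 × 10⁻³ = 0.0395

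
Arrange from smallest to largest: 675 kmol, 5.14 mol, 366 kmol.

675 kmol = 675000 mol
5.14 mol = 5.14 mol
366 kmol = 366000 mol

5.14 mol < 366 kmol < 675 kmol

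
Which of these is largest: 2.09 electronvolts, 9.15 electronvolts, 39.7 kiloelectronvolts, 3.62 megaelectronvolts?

2.09 electronvolts = 2.09 electronvolts
9.15 electronvolts = 9.15 electronvolts
39.7 kiloelectronvolts = 39700 electronvolts
3.62 megaelectronvolts = 3620000 electronvolts

3.62 megaelectronvolts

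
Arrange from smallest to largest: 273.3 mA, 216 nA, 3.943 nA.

273.3 mA = 0.2733 A
216 nA = 0.000000216 A
3.943 nA = 0.000000003943 A

3.943 nA < 216 nA < 273.3 mA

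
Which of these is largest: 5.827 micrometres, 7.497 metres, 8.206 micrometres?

7.497 metres

5.827 micrometres = 0.000005827 metres
7.497 metres = 7.497 metres
8.206 micrometres = 0.000008206 metres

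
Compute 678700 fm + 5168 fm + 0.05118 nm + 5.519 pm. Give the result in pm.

740.567 pm

In pm:
  678700 fm = 678700 × 10⁻³ pm = 678.7
  5168 fm = 5168 × 10⁻³ pm = 5.168
  0.05118 nm = 0.05118 × 10³ pm = 51.18
  5.519 pm → 5.519
Sum: 678.7 + 5.168 + 51.18 + 5.519 = 740.567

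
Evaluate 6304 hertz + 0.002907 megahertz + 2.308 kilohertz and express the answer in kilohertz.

In kilohertz:
  6304 hertz = 6304 × 10⁻³ kilohertz = 6.304
  0.002907 megahertz = 0.002907 × 10³ kilohertz = 2.907
  2.308 kilohertz → 2.308
Sum: 6.304 + 2.907 + 2.308 = 11.519

11.519 kilohertz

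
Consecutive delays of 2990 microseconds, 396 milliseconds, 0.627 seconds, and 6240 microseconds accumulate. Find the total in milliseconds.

In milliseconds:
  2990 microseconds = 2990 × 10^-3 milliseconds = 2.99
  396 milliseconds → 396
  0.627 seconds = 0.627 × 10^3 milliseconds = 627
  6240 microseconds = 6240 × 10^-3 milliseconds = 6.24
Sum: 2.99 + 396 + 627 + 6.24 = 1032.23

1032.23 milliseconds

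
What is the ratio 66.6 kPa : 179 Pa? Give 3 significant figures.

372

(66.6 × 10^3) / (179) = 0.3721 × 10^3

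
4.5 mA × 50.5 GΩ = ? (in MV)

227.25 MV

4.5 × 10^-3 × 50.5 × 10^9 = 227.25 × 10^6 V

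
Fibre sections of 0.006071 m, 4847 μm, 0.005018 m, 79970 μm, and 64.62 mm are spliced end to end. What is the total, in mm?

160.526 mm

In mm:
  0.006071 m = 0.006071 × 10^3 mm = 6.071
  4847 μm = 4847 × 10^-3 mm = 4.847
  0.005018 m = 0.005018 × 10^3 mm = 5.018
  79970 μm = 79970 × 10^-3 mm = 79.97
  64.62 mm → 64.62
Sum: 6.071 + 4.847 + 5.018 + 79.97 + 64.62 = 160.526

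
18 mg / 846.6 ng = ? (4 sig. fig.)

(18e-3) / (846.6e-9) = 0.021262e6

21260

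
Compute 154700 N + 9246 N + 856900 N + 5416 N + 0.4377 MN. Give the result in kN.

1463.962 kN

In kN:
  154700 N = 154700 × 10^-3 kN = 154.7
  9246 N = 9246 × 10^-3 kN = 9.246
  856900 N = 856900 × 10^-3 kN = 856.9
  5416 N = 5416 × 10^-3 kN = 5.416
  0.4377 MN = 0.4377 × 10^3 kN = 437.7
Sum: 154.7 + 9.246 + 856.9 + 5.416 + 437.7 = 1463.962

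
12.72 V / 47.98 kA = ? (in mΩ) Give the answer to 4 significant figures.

0.2651 mΩ

(12.72) / (47.98 × 10³) = 0.26511 × 10⁻³ Ω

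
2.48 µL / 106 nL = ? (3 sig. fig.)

23.4

(2.48 × 10⁻⁶) / (106 × 10⁻⁹) = 0.0234 × 10³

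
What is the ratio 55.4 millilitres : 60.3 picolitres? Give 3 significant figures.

(55.4 × 10^-3) / (60.3 × 10^-12) = 0.9187 × 10^9

919000000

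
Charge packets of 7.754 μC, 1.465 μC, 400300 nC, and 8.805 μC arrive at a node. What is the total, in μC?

In μC:
  7.754 μC → 7.754
  1.465 μC → 1.465
  400300 nC = 400300 × 10^-3 μC = 400.3
  8.805 μC → 8.805
Sum: 7.754 + 1.465 + 400.3 + 8.805 = 418.324

418.324 μC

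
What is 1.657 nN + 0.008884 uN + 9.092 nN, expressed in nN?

19.633 nN

In nN:
  1.657 nN → 1.657
  0.008884 uN = 0.008884 × 10³ nN = 8.884
  9.092 nN → 9.092
Sum: 1.657 + 8.884 + 9.092 = 19.633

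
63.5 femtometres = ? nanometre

0.0000635 nanometres

femto = 1e-15, nano = 1e-9; factor is 1e-6.
63.5 × 1e-6 = 0.0000635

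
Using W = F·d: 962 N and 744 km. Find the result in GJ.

0.715728 GJ

962 × 744 × 10³ = 715728 × 10³ J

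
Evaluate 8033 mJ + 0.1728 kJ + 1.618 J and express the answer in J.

In J:
  8033 mJ = 8033 × 10⁻³ J = 8.033
  0.1728 kJ = 0.1728 × 10³ J = 172.8
  1.618 J → 1.618
Sum: 8.033 + 172.8 + 1.618 = 182.451

182.451 J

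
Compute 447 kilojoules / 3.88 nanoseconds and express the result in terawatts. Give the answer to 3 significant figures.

115 terawatts

(447 × 10³) / (3.88 × 10⁻⁹) = 115.21 × 10¹² W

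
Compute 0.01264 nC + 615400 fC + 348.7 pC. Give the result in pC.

In pC:
  0.01264 nC = 0.01264 × 10^3 pC = 12.64
  615400 fC = 615400 × 10^-3 pC = 615.4
  348.7 pC → 348.7
Sum: 12.64 + 615.4 + 348.7 = 976.74

976.74 pC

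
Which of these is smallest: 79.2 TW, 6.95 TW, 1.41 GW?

79.2 TW = 79200000000000 W
6.95 TW = 6950000000000 W
1.41 GW = 1410000000 W

1.41 GW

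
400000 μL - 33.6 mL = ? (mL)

In mL:
  400000 μL = 400000 × 10⁻³ mL = 400
  33.6 mL → 33.6
Difference: 400 - 33.6 = 366.4

366.4 mL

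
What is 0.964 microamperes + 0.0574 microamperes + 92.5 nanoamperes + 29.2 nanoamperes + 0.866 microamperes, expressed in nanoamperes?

In nanoamperes:
  0.964 microamperes = 0.964 × 10^3 nanoamperes = 964
  0.0574 microamperes = 0.0574 × 10^3 nanoamperes = 57.4
  92.5 nanoamperes → 92.5
  29.2 nanoamperes → 29.2
  0.866 microamperes = 0.866 × 10^3 nanoamperes = 866
Sum: 964 + 57.4 + 92.5 + 29.2 + 866 = 2009.1

2009.1 nanoamperes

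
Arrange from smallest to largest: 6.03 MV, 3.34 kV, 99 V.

99 V < 3.34 kV < 6.03 MV

6.03 MV = 6030000 V
3.34 kV = 3340 V
99 V = 99 V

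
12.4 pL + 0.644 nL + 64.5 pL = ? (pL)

In pL:
  12.4 pL → 12.4
  0.644 nL = 0.644e3 pL = 644
  64.5 pL → 64.5
Sum: 12.4 + 644 + 64.5 = 720.9

720.9 pL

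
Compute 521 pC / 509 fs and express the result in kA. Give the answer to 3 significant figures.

1.02 kA

(521e-12) / (509e-15) = 1.0236e3 A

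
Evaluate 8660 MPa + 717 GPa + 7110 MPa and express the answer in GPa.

In GPa:
  8660 MPa = 8660 × 10⁻³ GPa = 8.66
  717 GPa → 717
  7110 MPa = 7110 × 10⁻³ GPa = 7.11
Sum: 8.66 + 717 + 7.11 = 732.77

732.77 GPa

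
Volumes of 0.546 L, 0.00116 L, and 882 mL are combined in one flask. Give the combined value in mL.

In mL:
  0.546 L = 0.546 × 10³ mL = 546
  0.00116 L = 0.00116 × 10³ mL = 1.16
  882 mL → 882
Sum: 546 + 1.16 + 882 = 1429.16

1429.16 mL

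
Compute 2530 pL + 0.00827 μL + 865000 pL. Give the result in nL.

875.8 nL

In nL:
  2530 pL = 2530e-3 nL = 2.53
  0.00827 μL = 0.00827e3 nL = 8.27
  865000 pL = 865000e-3 nL = 865
Sum: 2.53 + 8.27 + 865 = 875.8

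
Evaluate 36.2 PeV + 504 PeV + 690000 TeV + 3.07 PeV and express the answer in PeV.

1233.27 PeV

In PeV:
  36.2 PeV → 36.2
  504 PeV → 504
  690000 TeV = 690000 × 10⁻³ PeV = 690
  3.07 PeV → 3.07
Sum: 36.2 + 504 + 690 + 3.07 = 1233.27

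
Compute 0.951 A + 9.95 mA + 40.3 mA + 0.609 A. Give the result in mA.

1610.25 mA

In mA:
  0.951 A = 0.951 × 10³ mA = 951
  9.95 mA → 9.95
  40.3 mA → 40.3
  0.609 A = 0.609 × 10³ mA = 609
Sum: 951 + 9.95 + 40.3 + 609 = 1610.25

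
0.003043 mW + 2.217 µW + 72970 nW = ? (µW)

78.23 µW

In µW:
  0.003043 mW = 0.003043 × 10^3 µW = 3.043
  2.217 µW → 2.217
  72970 nW = 72970 × 10^-3 µW = 72.97
Sum: 3.043 + 2.217 + 72.97 = 78.23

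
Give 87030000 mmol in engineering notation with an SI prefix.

= 87.03e3 mol; 1e3 is kilo.

87.03 kmol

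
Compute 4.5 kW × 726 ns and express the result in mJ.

3.267 mJ

4.5 × 10^3 × 726 × 10^-9 = 3267 × 10^-6 J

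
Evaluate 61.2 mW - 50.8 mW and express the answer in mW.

10.4 mW

In mW:
  61.2 mW → 61.2
  50.8 mW → 50.8
Difference: 61.2 - 50.8 = 10.4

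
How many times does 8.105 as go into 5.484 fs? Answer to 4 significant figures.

676.6

(5.484 × 10^-15) / (8.105 × 10^-18) = 0.67662 × 10^3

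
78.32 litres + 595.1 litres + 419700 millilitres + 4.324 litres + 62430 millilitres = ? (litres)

1159.874 litres

In litres:
  78.32 litres → 78.32
  595.1 litres → 595.1
  419700 millilitres = 419700e-3 litres = 419.7
  4.324 litres → 4.324
  62430 millilitres = 62430e-3 litres = 62.43
Sum: 78.32 + 595.1 + 419.7 + 4.324 + 62.43 = 1159.874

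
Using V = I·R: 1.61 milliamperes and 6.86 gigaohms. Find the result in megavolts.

11.0446 megavolts

1.61e-3 × 6.86e9 = 11.0446e6 V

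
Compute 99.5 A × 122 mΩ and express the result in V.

99.5 × 122e-3 = 12139e-3 V

12.139 V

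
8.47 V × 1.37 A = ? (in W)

11.6039 W

8.47 × 1.37 = 11.6039 W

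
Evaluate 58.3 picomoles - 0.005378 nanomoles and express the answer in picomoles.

52.922 picomoles

In picomoles:
  58.3 picomoles → 58.3
  0.005378 nanomoles = 0.005378 × 10^3 picomoles = 5.378
Difference: 58.3 - 5.378 = 52.922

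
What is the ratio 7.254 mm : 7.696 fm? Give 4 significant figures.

942600000000

(7.254e-3) / (7.696e-15) = 0.94257e12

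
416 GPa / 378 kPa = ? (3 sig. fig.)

(416 × 10⁹) / (378 × 10³) = 1.101 × 10⁶

1100000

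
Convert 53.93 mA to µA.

53930 µA

milli = 10⁻³, micro = 10⁻⁶; factor is 10³.
53.93 × 10³ = 53930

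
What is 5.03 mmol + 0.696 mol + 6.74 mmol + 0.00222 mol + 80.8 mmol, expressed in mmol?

In mmol:
  5.03 mmol → 5.03
  0.696 mol = 0.696e3 mmol = 696
  6.74 mmol → 6.74
  0.00222 mol = 0.00222e3 mmol = 2.22
  80.8 mmol → 80.8
Sum: 5.03 + 696 + 6.74 + 2.22 + 80.8 = 790.79

790.79 mmol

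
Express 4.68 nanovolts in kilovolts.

0.00000000000468 kilovolts

nano = 10^-9, kilo = 10^3; factor is 10^-12.
4.68 × 10^-12 = 0.00000000000468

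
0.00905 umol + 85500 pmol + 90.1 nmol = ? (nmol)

In nmol:
  0.00905 umol = 0.00905 × 10³ nmol = 9.05
  85500 pmol = 85500 × 10⁻³ nmol = 85.5
  90.1 nmol → 90.1
Sum: 9.05 + 85.5 + 90.1 = 184.65

184.65 nmol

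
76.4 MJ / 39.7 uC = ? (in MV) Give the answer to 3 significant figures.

(76.4 × 10⁶) / (39.7 × 10⁻⁶) = 1.9244 × 10¹² V

1920000 MV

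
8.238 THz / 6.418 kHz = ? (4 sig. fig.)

(8.238e12) / (6.418e3) = 1.2836e9

1284000000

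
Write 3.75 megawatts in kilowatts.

mega = 10⁶, kilo = 10³; factor is 10³.
3.75 × 10³ = 3750

3750 kilowatts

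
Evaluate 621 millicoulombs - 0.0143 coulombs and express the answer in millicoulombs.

606.7 millicoulombs

In millicoulombs:
  621 millicoulombs → 621
  0.0143 coulombs = 0.0143e3 millicoulombs = 14.3
Difference: 621 - 14.3 = 606.7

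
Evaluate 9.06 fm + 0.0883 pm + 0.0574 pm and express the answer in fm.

In fm:
  9.06 fm → 9.06
  0.0883 pm = 0.0883 × 10^3 fm = 88.3
  0.0574 pm = 0.0574 × 10^3 fm = 57.4
Sum: 9.06 + 88.3 + 57.4 = 154.76

154.76 fm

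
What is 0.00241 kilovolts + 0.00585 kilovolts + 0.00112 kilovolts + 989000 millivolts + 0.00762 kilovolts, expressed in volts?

In volts:
  0.00241 kilovolts = 0.00241 × 10³ volts = 2.41
  0.00585 kilovolts = 0.00585 × 10³ volts = 5.85
  0.00112 kilovolts = 0.00112 × 10³ volts = 1.12
  989000 millivolts = 989000 × 10⁻³ volts = 989
  0.00762 kilovolts = 0.00762 × 10³ volts = 7.62
Sum: 2.41 + 5.85 + 1.12 + 989 + 7.62 = 1006

1006 volts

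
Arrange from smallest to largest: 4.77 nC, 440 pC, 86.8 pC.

86.8 pC < 440 pC < 4.77 nC

4.77 nC = 0.00000000477 C
440 pC = 0.00000000044 C
86.8 pC = 0.0000000000868 C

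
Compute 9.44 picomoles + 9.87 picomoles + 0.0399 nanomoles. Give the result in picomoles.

59.21 picomoles

In picomoles:
  9.44 picomoles → 9.44
  9.87 picomoles → 9.87
  0.0399 nanomoles = 0.0399e3 picomoles = 39.9
Sum: 9.44 + 9.87 + 39.9 = 59.21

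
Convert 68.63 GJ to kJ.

giga = 1e9, kilo = 1e3; factor is 1e6.
68.63 × 1e6 = 68630000

68630000 kJ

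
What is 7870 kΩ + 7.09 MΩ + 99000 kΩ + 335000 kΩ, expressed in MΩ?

448.96 MΩ

In MΩ:
  7870 kΩ = 7870 × 10⁻³ MΩ = 7.87
  7.09 MΩ → 7.09
  99000 kΩ = 99000 × 10⁻³ MΩ = 99
  335000 kΩ = 335000 × 10⁻³ MΩ = 335
Sum: 7.87 + 7.09 + 99 + 335 = 448.96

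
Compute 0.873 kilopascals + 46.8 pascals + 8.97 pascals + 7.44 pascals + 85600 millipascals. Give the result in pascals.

In pascals:
  0.873 kilopascals = 0.873 × 10³ pascals = 873
  46.8 pascals → 46.8
  8.97 pascals → 8.97
  7.44 pascals → 7.44
  85600 millipascals = 85600 × 10⁻³ pascals = 85.6
Sum: 873 + 46.8 + 8.97 + 7.44 + 85.6 = 1021.81

1021.81 pascals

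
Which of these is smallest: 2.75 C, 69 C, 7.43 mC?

2.75 C = 2.75 C
69 C = 69 C
7.43 mC = 0.00743 C

7.43 mC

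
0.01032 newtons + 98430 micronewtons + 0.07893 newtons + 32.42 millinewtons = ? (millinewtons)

In millinewtons:
  0.01032 newtons = 0.01032 × 10^3 millinewtons = 10.32
  98430 micronewtons = 98430 × 10^-3 millinewtons = 98.43
  0.07893 newtons = 0.07893 × 10^3 millinewtons = 78.93
  32.42 millinewtons → 32.42
Sum: 10.32 + 98.43 + 78.93 + 32.42 = 220.1

220.1 millinewtons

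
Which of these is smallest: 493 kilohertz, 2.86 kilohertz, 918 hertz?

493 kilohertz = 493000 hertz
2.86 kilohertz = 2860 hertz
918 hertz = 918 hertz

918 hertz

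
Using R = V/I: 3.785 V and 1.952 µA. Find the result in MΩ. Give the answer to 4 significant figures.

1.939 MΩ

(3.785) / (1.952e-6) = 1.93904e6 Ω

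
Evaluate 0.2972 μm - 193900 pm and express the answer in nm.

103.3 nm

In nm:
  0.2972 μm = 0.2972 × 10³ nm = 297.2
  193900 pm = 193900 × 10⁻³ nm = 193.9
Difference: 297.2 - 193.9 = 103.3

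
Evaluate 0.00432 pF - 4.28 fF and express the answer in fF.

0.04 fF

In fF:
  0.00432 pF = 0.00432e3 fF = 4.32
  4.28 fF → 4.28
Difference: 4.32 - 4.28 = 0.04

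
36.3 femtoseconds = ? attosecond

36300 attoseconds

femto = 1e-15, atto = 1e-18; factor is 1e3.
36.3 × 1e3 = 36300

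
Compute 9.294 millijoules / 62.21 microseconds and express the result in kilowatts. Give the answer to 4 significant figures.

0.1494 kilowatts

(9.294 × 10^-3) / (62.21 × 10^-6) = 0.149397 × 10^3 W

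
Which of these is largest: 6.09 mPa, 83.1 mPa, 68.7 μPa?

83.1 mPa

6.09 mPa = 0.00609 Pa
83.1 mPa = 0.0831 Pa
68.7 μPa = 0.0000687 Pa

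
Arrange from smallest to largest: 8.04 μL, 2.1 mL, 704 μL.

8.04 μL = 0.00000804 L
2.1 mL = 0.0021 L
704 μL = 0.000704 L

8.04 μL < 704 μL < 2.1 mL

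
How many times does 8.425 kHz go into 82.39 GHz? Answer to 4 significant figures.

9779000

(82.39e9) / (8.425e3) = 9.7792e6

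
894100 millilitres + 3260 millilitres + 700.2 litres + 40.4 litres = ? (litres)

In litres:
  894100 millilitres = 894100 × 10^-3 litres = 894.1
  3260 millilitres = 3260 × 10^-3 litres = 3.26
  700.2 litres → 700.2
  40.4 litres → 40.4
Sum: 894.1 + 3.26 + 700.2 + 40.4 = 1637.96

1637.96 litres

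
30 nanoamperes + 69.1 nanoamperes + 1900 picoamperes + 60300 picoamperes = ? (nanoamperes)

In nanoamperes:
  30 nanoamperes → 30
  69.1 nanoamperes → 69.1
  1900 picoamperes = 1900 × 10^-3 nanoamperes = 1.9
  60300 picoamperes = 60300 × 10^-3 nanoamperes = 60.3
Sum: 30 + 69.1 + 1.9 + 60.3 = 161.3

161.3 nanoamperes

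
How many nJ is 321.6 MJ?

321600000000000000 nJ

mega = 10^6, nano = 10^-9; factor is 10^15.
321.6 × 10^15 = 321600000000000000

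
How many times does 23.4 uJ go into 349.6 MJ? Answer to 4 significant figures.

14940000000000

(349.6 × 10^6) / (23.4 × 10^-6) = 14.94 × 10^12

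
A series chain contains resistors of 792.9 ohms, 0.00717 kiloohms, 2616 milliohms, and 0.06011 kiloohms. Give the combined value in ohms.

862.796 ohms

In ohms:
  792.9 ohms → 792.9
  0.00717 kiloohms = 0.00717 × 10^3 ohms = 7.17
  2616 milliohms = 2616 × 10^-3 ohms = 2.616
  0.06011 kiloohms = 0.06011 × 10^3 ohms = 60.11
Sum: 792.9 + 7.17 + 2.616 + 60.11 = 862.796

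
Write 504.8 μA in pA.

504800000 pA

micro = 10⁻⁶, pico = 10⁻¹²; factor is 10⁶.
504.8 × 10⁶ = 504800000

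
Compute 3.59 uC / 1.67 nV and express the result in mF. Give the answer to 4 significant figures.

(3.59 × 10⁻⁶) / (1.67 × 10⁻⁹) = 2.1497 × 10³ F

2150000 mF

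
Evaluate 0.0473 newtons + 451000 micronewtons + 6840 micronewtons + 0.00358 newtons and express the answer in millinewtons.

In millinewtons:
  0.0473 newtons = 0.0473e3 millinewtons = 47.3
  451000 micronewtons = 451000e-3 millinewtons = 451
  6840 micronewtons = 6840e-3 millinewtons = 6.84
  0.00358 newtons = 0.00358e3 millinewtons = 3.58
Sum: 47.3 + 451 + 6.84 + 3.58 = 508.72

508.72 millinewtons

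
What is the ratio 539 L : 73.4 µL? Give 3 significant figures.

(539) / (73.4 × 10^-6) = 7.343 × 10^6

7340000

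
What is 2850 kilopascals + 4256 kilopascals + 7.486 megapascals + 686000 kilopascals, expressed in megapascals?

700.592 megapascals

In megapascals:
  2850 kilopascals = 2850 × 10^-3 megapascals = 2.85
  4256 kilopascals = 4256 × 10^-3 megapascals = 4.256
  7.486 megapascals → 7.486
  686000 kilopascals = 686000 × 10^-3 megapascals = 686
Sum: 2.85 + 4.256 + 7.486 + 686 = 700.592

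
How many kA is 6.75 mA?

0.00000675 kA

milli = 1e-3, kilo = 1e3; factor is 1e-6.
6.75 × 1e-6 = 0.00000675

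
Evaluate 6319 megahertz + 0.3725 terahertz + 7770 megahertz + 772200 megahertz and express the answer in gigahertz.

In gigahertz:
  6319 megahertz = 6319 × 10^-3 gigahertz = 6.319
  0.3725 terahertz = 0.3725 × 10^3 gigahertz = 372.5
  7770 megahertz = 7770 × 10^-3 gigahertz = 7.77
  772200 megahertz = 772200 × 10^-3 gigahertz = 772.2
Sum: 6.319 + 372.5 + 7.77 + 772.2 = 1158.789

1158.789 gigahertz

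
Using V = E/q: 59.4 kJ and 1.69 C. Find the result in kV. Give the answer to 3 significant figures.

(59.4e3) / (1.69) = 35.148e3 V

35.1 kV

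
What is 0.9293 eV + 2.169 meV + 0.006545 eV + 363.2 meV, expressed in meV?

1301.214 meV

In meV:
  0.9293 eV = 0.9293e3 meV = 929.3
  2.169 meV → 2.169
  0.006545 eV = 0.006545e3 meV = 6.545
  363.2 meV → 363.2
Sum: 929.3 + 2.169 + 6.545 + 363.2 = 1301.214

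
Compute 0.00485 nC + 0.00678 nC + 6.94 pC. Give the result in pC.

18.57 pC

In pC:
  0.00485 nC = 0.00485 × 10³ pC = 4.85
  0.00678 nC = 0.00678 × 10³ pC = 6.78
  6.94 pC → 6.94
Sum: 4.85 + 6.78 + 6.94 = 18.57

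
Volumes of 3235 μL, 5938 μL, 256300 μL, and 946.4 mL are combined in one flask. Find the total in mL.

In mL:
  3235 μL = 3235e-3 mL = 3.235
  5938 μL = 5938e-3 mL = 5.938
  256300 μL = 256300e-3 mL = 256.3
  946.4 mL → 946.4
Sum: 3.235 + 5.938 + 256.3 + 946.4 = 1211.873

1211.873 mL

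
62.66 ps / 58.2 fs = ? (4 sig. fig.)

1077

(62.66e-12) / (58.2e-15) = 1.0766e3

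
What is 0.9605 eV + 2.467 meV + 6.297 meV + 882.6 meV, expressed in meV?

In meV:
  0.9605 eV = 0.9605e3 meV = 960.5
  2.467 meV → 2.467
  6.297 meV → 6.297
  882.6 meV → 882.6
Sum: 960.5 + 2.467 + 6.297 + 882.6 = 1851.864

1851.864 meV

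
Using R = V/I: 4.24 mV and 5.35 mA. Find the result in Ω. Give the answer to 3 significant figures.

0.793 Ω

(4.24 × 10^-3) / (5.35 × 10^-3) = 0.79252 Ω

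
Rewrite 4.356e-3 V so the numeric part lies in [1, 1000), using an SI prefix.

= 4.356e-3 V; 1e-3 is milli.

4.356 mV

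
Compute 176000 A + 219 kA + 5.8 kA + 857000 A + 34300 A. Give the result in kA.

1292.1 kA

In kA:
  176000 A = 176000e-3 kA = 176
  219 kA → 219
  5.8 kA → 5.8
  857000 A = 857000e-3 kA = 857
  34300 A = 34300e-3 kA = 34.3
Sum: 176 + 219 + 5.8 + 857 + 34.3 = 1292.1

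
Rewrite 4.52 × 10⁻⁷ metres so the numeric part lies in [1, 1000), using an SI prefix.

= 452 × 10⁻⁹ metres; 10⁻⁹ is nano.

452 nanometres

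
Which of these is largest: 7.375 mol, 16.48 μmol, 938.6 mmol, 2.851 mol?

7.375 mol

7.375 mol = 7.375 mol
16.48 μmol = 0.00001648 mol
938.6 mmol = 0.9386 mol
2.851 mol = 2.851 mol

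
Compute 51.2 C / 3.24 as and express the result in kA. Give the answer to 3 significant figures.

(51.2) / (3.24e-18) = 15.802e18 A

15800000000000000 kA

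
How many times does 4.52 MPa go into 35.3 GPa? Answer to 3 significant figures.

(35.3 × 10^9) / (4.52 × 10^6) = 7.81 × 10^3

7810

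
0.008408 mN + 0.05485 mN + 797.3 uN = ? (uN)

In uN:
  0.008408 mN = 0.008408e3 uN = 8.408
  0.05485 mN = 0.05485e3 uN = 54.85
  797.3 uN → 797.3
Sum: 8.408 + 54.85 + 797.3 = 860.558

860.558 uN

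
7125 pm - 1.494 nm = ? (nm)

5.631 nm

In nm:
  7125 pm = 7125e-3 nm = 7.125
  1.494 nm → 1.494
Difference: 7.125 - 1.494 = 5.631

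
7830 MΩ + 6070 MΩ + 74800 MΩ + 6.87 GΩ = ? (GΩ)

95.57 GΩ

In GΩ:
  7830 MΩ = 7830e-3 GΩ = 7.83
  6070 MΩ = 6070e-3 GΩ = 6.07
  74800 MΩ = 74800e-3 GΩ = 74.8
  6.87 GΩ → 6.87
Sum: 7.83 + 6.07 + 74.8 + 6.87 = 95.57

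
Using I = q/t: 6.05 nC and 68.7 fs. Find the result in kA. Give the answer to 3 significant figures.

88.1 kA

(6.05e-9) / (68.7e-15) = 0.088064e6 A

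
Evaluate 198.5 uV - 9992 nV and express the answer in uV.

In uV:
  198.5 uV → 198.5
  9992 nV = 9992 × 10^-3 uV = 9.992
Difference: 198.5 - 9.992 = 188.508

188.508 uV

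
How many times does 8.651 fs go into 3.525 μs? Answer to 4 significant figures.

(3.525 × 10^-6) / (8.651 × 10^-15) = 0.40747 × 10^9

407500000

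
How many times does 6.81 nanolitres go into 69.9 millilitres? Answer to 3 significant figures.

10300000

(69.9 × 10^-3) / (6.81 × 10^-9) = 10.26 × 10^6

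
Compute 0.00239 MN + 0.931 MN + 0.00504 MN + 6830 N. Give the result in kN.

945.26 kN

In kN:
  0.00239 MN = 0.00239 × 10^3 kN = 2.39
  0.931 MN = 0.931 × 10^3 kN = 931
  0.00504 MN = 0.00504 × 10^3 kN = 5.04
  6830 N = 6830 × 10^-3 kN = 6.83
Sum: 2.39 + 931 + 5.04 + 6.83 = 945.26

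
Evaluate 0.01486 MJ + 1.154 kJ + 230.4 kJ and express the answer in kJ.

In kJ:
  0.01486 MJ = 0.01486e3 kJ = 14.86
  1.154 kJ → 1.154
  230.4 kJ → 230.4
Sum: 14.86 + 1.154 + 230.4 = 246.414

246.414 kJ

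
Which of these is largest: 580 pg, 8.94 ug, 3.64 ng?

580 pg = 0.00000000058 g
8.94 ug = 0.00000894 g
3.64 ng = 0.00000000364 g

8.94 ug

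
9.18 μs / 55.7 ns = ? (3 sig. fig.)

(9.18e-6) / (55.7e-9) = 0.1648e3

165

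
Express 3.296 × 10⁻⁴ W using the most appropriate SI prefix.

329.6 μW

= 329.6 × 10⁻⁶ W; 10⁻⁶ is micro.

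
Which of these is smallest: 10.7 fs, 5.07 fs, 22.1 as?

22.1 as

10.7 fs = 0.0000000000000107 s
5.07 fs = 0.00000000000000507 s
22.1 as = 0.0000000000000000221 s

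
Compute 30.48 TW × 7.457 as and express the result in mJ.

30.48 × 10^12 × 7.457 × 10^-18 = 227.28936 × 10^-6 J

0.22728936 mJ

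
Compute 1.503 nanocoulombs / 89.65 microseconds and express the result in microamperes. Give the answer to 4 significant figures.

(1.503 × 10⁻⁹) / (89.65 × 10⁻⁶) = 0.0167652 × 10⁻³ A

16.77 microamperes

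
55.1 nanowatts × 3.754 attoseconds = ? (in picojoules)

0.0000000000002068454 picojoules

55.1 × 10^-9 × 3.754 × 10^-18 = 206.8454 × 10^-27 J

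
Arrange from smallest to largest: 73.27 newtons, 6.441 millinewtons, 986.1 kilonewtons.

73.27 newtons = 73.27 newtons
6.441 millinewtons = 0.006441 newtons
986.1 kilonewtons = 986100 newtons

6.441 millinewtons < 73.27 newtons < 986.1 kilonewtons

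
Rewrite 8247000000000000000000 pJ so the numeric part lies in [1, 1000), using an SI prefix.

8.247 GJ

= 8.247 × 10^9 J; 10^9 is giga.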